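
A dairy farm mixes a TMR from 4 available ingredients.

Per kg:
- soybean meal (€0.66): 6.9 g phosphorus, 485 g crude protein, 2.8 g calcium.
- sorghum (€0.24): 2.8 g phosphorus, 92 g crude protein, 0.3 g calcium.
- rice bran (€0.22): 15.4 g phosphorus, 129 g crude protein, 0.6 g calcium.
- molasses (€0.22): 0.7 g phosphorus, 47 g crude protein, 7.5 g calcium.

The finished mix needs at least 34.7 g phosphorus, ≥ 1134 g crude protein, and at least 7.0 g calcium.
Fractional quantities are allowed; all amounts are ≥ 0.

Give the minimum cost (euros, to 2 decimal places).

€1.62

This is a linear program. Let x1 = kg of soybean meal, x2 = kg of sorghum, x3 = kg of rice bran, x4 = kg of molasses.
Minimise 0.66x1 + 0.24x2 + 0.22x3 + 0.22x4 with:
  6.9x1 + 2.8x2 + 15.4x3 + 0.7x4 ≥ 34.7   (phosphorus)
  485x1 + 92x2 + 129x3 + 47x4 ≥ 1134   (crude protein)
  2.8x1 + 0.3x2 + 0.6x3 + 7.5x4 ≥ 7   (calcium)
  x1, x2, x3, x4 ≥ 0.
The optimal basis is {soybean meal, rice bran, molasses}; sorghum drops out. The phosphorus, crude protein, calcium requirements are met with equality.
So soybean meal = 1.965 kg, rice bran = 1.369 kg, molasses = 0.0901 kg.
Cost = 0.66·1.965 + 0.22·1.369 + 0.22·0.0901 = 1.6179.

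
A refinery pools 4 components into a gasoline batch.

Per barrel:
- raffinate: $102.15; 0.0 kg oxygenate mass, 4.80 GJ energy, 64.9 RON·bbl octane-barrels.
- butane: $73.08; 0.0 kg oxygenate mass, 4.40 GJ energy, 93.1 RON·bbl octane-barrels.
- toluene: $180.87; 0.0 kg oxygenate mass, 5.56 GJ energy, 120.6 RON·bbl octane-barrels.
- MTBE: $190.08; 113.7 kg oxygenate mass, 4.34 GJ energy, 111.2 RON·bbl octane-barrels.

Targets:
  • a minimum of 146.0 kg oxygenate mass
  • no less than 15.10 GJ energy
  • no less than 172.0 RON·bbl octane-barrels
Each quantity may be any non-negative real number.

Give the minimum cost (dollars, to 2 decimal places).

This is a linear program. Let x1 = barrels of raffinate, x2 = barrels of butane, x3 = barrels of toluene, x4 = barrels of MTBE.
Minimize 102.15x1 + 73.08x2 + 180.87x3 + 190.08x4 with:
  113.7x4 ≥ 146   (oxygenate mass)
  4.8x1 + 4.4x2 + 5.56x3 + 4.34x4 ≥ 15.1   (energy)
  64.9x1 + 93.1x2 + 120.6x3 + 111.2x4 ≥ 172   (octane-barrels)
  x1, x2, x3, x4 ≥ 0.
The optimal basis is {butane, MTBE}; raffinate, toluene drop out. Binding constraints: oxygenate mass and energy.
So butane = 2.1652 barrels, MTBE = 1.2841 barrels.
Cost = 73.08·2.1652 + 190.08·1.2841 = 402.3145.

$402.31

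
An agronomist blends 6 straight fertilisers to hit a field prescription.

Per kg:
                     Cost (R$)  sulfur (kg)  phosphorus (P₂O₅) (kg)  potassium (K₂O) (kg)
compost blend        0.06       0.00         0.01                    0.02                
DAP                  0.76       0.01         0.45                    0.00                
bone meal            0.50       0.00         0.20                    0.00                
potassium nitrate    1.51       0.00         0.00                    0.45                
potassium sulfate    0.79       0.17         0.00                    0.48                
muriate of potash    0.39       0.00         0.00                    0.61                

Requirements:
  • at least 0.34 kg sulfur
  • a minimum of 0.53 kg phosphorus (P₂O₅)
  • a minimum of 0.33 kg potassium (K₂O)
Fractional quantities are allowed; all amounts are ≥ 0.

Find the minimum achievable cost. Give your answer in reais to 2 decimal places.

R$2.42

Set it up as a linear program. Let x1 = kg of compost blend, x2 = kg of DAP, x3 = kg of bone meal, x4 = kg of potassium nitrate, x5 = kg of potassium sulfate, x6 = kg of muriate of potash.
Minimise 0.06x1 + 0.76x2 + 0.5x3 + 1.51x4 + 0.79x5 + 0.39x6 subject to:
  0.01x2 + 0.17x5 ≥ 0.34   (sulfur)
  0.01x1 + 0.45x2 + 0.2x3 ≥ 0.53   (phosphorus (P₂O₅))
  0.02x1 + 0.45x4 + 0.48x5 + 0.61x6 ≥ 0.33   (potassium (K₂O))
  x1, x2, x3, x4, x5, x6 ≥ 0.
The optimal basis is {DAP, potassium sulfate}; compost blend, bone meal, potassium nitrate, muriate of potash drop out. The sulfur and phosphorus (P₂O₅) requirements are met with equality.
So DAP = 1.178 kg, potassium sulfate = 1.931 kg.
Cost = 0.76·1.178 + 0.79·1.931 = 2.4208.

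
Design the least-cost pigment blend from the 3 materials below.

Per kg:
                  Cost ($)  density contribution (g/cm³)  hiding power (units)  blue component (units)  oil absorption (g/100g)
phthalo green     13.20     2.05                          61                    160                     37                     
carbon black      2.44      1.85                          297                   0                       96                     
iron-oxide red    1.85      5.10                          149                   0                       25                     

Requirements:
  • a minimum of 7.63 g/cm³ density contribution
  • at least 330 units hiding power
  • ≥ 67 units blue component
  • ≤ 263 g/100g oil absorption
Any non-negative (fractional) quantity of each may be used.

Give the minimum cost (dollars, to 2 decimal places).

Let x1 = kg of phthalo green, x2 = kg of carbon black, x3 = kg of iron-oxide red.
Minimize 13.2x1 + 2.44x2 + 1.85x3 s.t.:
  2.05x1 + 1.85x2 + 5.1x3 ≥ 7.63   (density contribution)
  61x1 + 297x2 + 149x3 ≥ 330   (hiding power)
  160x1 ≥ 67   (blue component)
  37x1 + 96x2 + 25x3 ≤ 263   (oil absorption)
  x1, x2, x3 ≥ 0.
All 3 inputs are positive at the optimum. Binding constraints: density contribution, hiding power, blue component.
Optimal quantities: phthalo green = 0.4188 kg, carbon black = 0.4389 kg, iron-oxide red = 1.169 kg.
Objective = 13.2·0.4188 + 2.44·0.4389 + 1.85·1.169 = 8.7617.

$8.76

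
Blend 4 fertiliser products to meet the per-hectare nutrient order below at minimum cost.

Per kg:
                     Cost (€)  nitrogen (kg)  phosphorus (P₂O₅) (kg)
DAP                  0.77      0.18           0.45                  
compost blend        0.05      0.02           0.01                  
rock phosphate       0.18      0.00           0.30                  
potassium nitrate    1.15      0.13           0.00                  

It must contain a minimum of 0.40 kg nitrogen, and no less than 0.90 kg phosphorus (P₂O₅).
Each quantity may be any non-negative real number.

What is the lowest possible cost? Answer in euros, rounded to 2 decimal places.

This is a linear program. Let x1 = kg of DAP, x2 = kg of compost blend, x3 = kg of rock phosphate, x4 = kg of potassium nitrate.
Minimise 0.77x1 + 0.05x2 + 0.18x3 + 1.15x4 subject to:
  0.18x1 + 0.02x2 + 0.13x4 ≥ 0.4   (nitrogen)
  0.45x1 + 0.01x2 + 0.3x3 ≥ 0.9   (phosphorus (P₂O₅))
  x1, x2, x3, x4 ≥ 0.
The minimum-cost mix takes nothing from DAP, potassium nitrate — only compost blend, rock phosphate. Binding constraints: nitrogen and phosphorus (P₂O₅).
So compost blend = 20 kg, rock phosphate = 2.333 kg.
Objective = 0.05·20 + 0.18·2.333 = 1.4199.

€1.42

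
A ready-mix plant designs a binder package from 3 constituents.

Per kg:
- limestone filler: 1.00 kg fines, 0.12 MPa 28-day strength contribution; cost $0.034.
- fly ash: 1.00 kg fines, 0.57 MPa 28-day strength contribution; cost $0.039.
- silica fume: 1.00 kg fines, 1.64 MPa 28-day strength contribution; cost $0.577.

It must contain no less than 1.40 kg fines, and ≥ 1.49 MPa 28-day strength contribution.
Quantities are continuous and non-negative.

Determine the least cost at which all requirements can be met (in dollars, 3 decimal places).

Let x1 = kg of limestone filler, x2 = kg of fly ash, x3 = kg of silica fume.
min 0.034x1 + 0.039x2 + 0.577x3 s.t.:
  1x1 + 1x2 + 1x3 ≥ 1.4   (fines)
  0.12x1 + 0.57x2 + 1.64x3 ≥ 1.49   (28-day strength contribution)
  x1, x2, x3 ≥ 0.
At the optimum only fly ash is positive (limestone filler, silica fume = 0). The 28-day strength contribution requirement is met with equality.
Solving gives x2 = 2.614.
Hence cost = 0.039·2.614 = $0.10195.

$0.102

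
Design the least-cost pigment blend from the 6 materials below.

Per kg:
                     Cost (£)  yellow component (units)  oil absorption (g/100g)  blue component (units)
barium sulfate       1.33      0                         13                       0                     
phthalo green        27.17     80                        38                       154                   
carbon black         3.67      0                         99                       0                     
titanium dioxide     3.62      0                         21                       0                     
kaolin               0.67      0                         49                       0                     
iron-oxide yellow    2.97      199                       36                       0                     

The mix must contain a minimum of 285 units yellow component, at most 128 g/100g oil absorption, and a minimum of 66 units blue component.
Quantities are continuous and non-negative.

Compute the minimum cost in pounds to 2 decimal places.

Let x1 = kg of barium sulfate, x2 = kg of phthalo green, x3 = kg of carbon black, x4 = kg of titanium dioxide, x5 = kg of kaolin, x6 = kg of iron-oxide yellow.
min 1.33x1 + 27.17x2 + 3.67x3 + 3.62x4 + 0.67x5 + 2.97x6 with:
  80x2 + 199x6 ≥ 285   (yellow component)
  13x1 + 38x2 + 99x3 + 21x4 + 49x5 + 36x6 ≤ 128   (oil absorption)
  154x2 ≥ 66   (blue component)
  x1, x2, x3, x4, x5, x6 ≥ 0.
The cheapest feasible vertex uses only phthalo green, iron-oxide yellow; barium sulfate, carbon black, titanium dioxide, kaolin are not used. The yellow component and blue component requirements are met with equality.
Optimal quantities: phthalo green = 0.4286 kg, iron-oxide yellow = 1.26 kg.
Cost = 27.17·0.4286 + 2.97·1.26 = 15.3873.

£15.39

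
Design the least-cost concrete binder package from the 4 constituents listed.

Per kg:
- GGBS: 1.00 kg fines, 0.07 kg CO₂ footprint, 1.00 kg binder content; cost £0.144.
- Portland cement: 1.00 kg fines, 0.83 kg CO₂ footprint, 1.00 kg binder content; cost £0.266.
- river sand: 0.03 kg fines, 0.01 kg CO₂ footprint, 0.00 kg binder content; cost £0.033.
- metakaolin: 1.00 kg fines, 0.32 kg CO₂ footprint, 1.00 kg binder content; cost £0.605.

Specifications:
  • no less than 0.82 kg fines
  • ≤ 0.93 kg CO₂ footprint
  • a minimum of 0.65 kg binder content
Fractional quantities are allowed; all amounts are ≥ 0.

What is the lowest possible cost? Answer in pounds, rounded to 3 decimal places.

Let x1 = kg of GGBS, x2 = kg of Portland cement, x3 = kg of river sand, x4 = kg of metakaolin.
min 0.144x1 + 0.266x2 + 0.033x3 + 0.605x4 s.t.:
  1x1 + 1x2 + 0.03x3 + 1x4 ≥ 0.82   (fines)
  0.07x1 + 0.83x2 + 0.01x3 + 0.32x4 ≤ 0.93   (CO₂ footprint)
  1x1 + 1x2 + 1x4 ≥ 0.65   (binder content)
  x1, x2, x3, x4 ≥ 0.
The cheapest feasible vertex uses only GGBS; Portland cement, river sand, metakaolin are not used. There the fines constraint is tight.
Optimal quantities: GGBS = 0.82 kg.
Objective = 0.144·0.82 = 0.11808.

£0.118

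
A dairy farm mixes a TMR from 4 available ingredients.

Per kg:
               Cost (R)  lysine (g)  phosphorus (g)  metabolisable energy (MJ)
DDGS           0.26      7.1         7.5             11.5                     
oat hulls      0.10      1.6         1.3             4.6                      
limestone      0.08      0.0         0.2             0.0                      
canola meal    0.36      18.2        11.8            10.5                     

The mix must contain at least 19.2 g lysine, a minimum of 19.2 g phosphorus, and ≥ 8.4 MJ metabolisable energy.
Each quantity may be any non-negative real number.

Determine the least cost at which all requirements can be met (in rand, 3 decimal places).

Set it up as a linear program. Let x1 = kg of DDGS, x2 = kg of oat hulls, x3 = kg of limestone, x4 = kg of canola meal.
Minimize 0.26x1 + 0.1x2 + 0.08x3 + 0.36x4 with:
  7.1x1 + 1.6x2 + 18.2x4 ≥ 19.2   (lysine)
  7.5x1 + 1.3x2 + 0.2x3 + 11.8x4 ≥ 19.2   (phosphorus)
  11.5x1 + 4.6x2 + 10.5x4 ≥ 8.4   (metabolisable energy)
  x1, x2, x3, x4 ≥ 0.
The minimum-cost mix takes nothing from DDGS, oat hulls, limestone — only canola meal. The phosphorus requirement is met with equality.
So canola meal = 1.627 kg.
Hence cost = 0.36·1.627 = R0.58572.

R0.586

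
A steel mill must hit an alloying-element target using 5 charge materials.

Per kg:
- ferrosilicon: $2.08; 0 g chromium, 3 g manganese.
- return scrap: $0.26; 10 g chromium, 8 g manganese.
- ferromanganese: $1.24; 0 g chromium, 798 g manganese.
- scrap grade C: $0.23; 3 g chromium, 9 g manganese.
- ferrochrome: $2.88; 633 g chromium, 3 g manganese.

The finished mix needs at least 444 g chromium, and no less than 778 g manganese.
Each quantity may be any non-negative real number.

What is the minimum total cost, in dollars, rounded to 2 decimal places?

$3.23

Treat it as an LP. Let x1 = kg of ferrosilicon, x2 = kg of return scrap, x3 = kg of ferromanganese, x4 = kg of scrap grade C, x5 = kg of ferrochrome.
min 2.08x1 + 0.26x2 + 1.24x3 + 0.23x4 + 2.88x5 with:
  10x2 + 3x4 + 633x5 ≥ 444   (chromium)
  3x1 + 8x2 + 798x3 + 9x4 + 3x5 ≥ 778   (manganese)
  x1, x2, x3, x4, x5 ≥ 0.
At the optimum only ferromanganese, ferrochrome are positive (ferrosilicon, return scrap, scrap grade C = 0). Binding constraints: chromium and manganese.
Optimal quantities: ferromanganese = 0.9723 kg, ferrochrome = 0.7014 kg.
Hence cost = 1.24·0.9723 + 2.88·0.7014 = $3.2257.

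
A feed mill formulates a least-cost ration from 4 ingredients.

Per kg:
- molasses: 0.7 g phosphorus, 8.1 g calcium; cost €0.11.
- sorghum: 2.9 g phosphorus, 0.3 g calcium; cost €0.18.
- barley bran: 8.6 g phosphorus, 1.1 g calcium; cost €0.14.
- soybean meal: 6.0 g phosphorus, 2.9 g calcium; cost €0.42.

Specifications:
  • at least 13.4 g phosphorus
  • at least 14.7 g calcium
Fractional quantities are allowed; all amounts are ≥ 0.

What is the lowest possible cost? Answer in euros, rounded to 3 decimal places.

Treat it as an LP. Let x1 = kg of molasses, x2 = kg of sorghum, x3 = kg of barley bran, x4 = kg of soybean meal.
min 0.11x1 + 0.18x2 + 0.14x3 + 0.42x4 s.t.:
  0.7x1 + 2.9x2 + 8.6x3 + 6x4 ≥ 13.4   (phosphorus)
  8.1x1 + 0.3x2 + 1.1x3 + 2.9x4 ≥ 14.7   (calcium)
  x1, x2, x3, x4 ≥ 0.
At the optimum only molasses, barley bran are positive (sorghum, soybean meal = 0). There the phosphorus and calcium constraints are tight.
That vertex is x1 = 1.621, x3 = 1.426.
Objective = 0.11·1.621 + 0.14·1.426 = 0.37795.

€0.378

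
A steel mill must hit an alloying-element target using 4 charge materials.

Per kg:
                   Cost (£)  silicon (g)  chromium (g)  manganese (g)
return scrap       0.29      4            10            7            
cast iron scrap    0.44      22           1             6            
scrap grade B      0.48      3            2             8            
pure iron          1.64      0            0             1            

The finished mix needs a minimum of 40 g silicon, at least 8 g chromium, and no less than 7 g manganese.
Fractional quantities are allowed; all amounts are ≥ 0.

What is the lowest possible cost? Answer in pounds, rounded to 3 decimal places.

£0.932

Let x1 = kg of return scrap, x2 = kg of cast iron scrap, x3 = kg of scrap grade B, x4 = kg of pure iron.
Minimise 0.29x1 + 0.44x2 + 0.48x3 + 1.64x4 with:
  4x1 + 22x2 + 3x3 ≥ 40   (silicon)
  10x1 + 1x2 + 2x3 ≥ 8   (chromium)
  7x1 + 6x2 + 8x3 + 1x4 ≥ 7   (manganese)
  x1, x2, x3, x4 ≥ 0.
The minimum-cost mix takes nothing from scrap grade B, pure iron — only return scrap, cast iron scrap. Binding constraints: silicon and chromium.
So return scrap = 0.6296 kg, cast iron scrap = 1.704 kg.
Hence cost = 0.29·0.6296 + 0.44·1.704 = £0.93234.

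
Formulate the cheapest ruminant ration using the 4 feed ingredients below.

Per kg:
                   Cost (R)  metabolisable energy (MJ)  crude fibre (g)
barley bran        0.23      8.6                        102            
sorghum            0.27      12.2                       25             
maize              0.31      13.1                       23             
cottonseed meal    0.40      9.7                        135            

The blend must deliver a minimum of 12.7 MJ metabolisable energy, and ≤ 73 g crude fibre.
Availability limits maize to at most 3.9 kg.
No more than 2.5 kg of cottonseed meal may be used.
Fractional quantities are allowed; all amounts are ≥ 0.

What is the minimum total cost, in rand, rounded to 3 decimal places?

R0.281

Let x1 = kg of barley bran, x2 = kg of sorghum, x3 = kg of maize, x4 = kg of cottonseed meal.
min 0.23x1 + 0.27x2 + 0.31x3 + 0.4x4 s.t.:
  8.6x1 + 12.2x2 + 13.1x3 + 9.7x4 ≥ 12.7   (metabolisable energy)
  102x1 + 25x2 + 23x3 + 135x4 ≤ 73   (crude fibre)
  x3 ≤ 3.9
  x4 ≤ 2.5
  x1, x2, x3, x4 ≥ 0.
The minimum-cost mix takes nothing from barley bran, maize, cottonseed meal — only sorghum. Binding constraint: metabolisable energy.
That vertex is x2 = 1.041.
Hence cost = 0.27·1.041 = R0.28107.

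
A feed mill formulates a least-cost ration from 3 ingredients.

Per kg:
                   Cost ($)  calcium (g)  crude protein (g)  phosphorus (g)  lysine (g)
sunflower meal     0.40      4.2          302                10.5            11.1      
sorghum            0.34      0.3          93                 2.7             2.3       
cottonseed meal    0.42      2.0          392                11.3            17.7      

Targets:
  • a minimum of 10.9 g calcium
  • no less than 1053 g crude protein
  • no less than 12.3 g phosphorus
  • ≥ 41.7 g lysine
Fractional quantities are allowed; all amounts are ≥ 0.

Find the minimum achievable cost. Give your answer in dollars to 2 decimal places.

Let x1 = kg of sunflower meal, x2 = kg of sorghum, x3 = kg of cottonseed meal.
min 0.4x1 + 0.34x2 + 0.42x3 s.t.:
  4.2x1 + 0.3x2 + 2x3 ≥ 10.9   (calcium)
  302x1 + 93x2 + 392x3 ≥ 1053   (crude protein)
  10.5x1 + 2.7x2 + 11.3x3 ≥ 12.3   (phosphorus)
  11.1x1 + 2.3x2 + 17.7x3 ≥ 41.7   (lysine)
  x1, x2, x3 ≥ 0.
The cheapest feasible vertex uses only sunflower meal, cottonseed meal; sorghum is not used. The calcium and crude protein requirements are met with equality.
Solving gives x1 = 2.079, x3 = 1.085.
Hence cost = 0.4·2.079 + 0.42·1.085 = $1.2873.

$1.29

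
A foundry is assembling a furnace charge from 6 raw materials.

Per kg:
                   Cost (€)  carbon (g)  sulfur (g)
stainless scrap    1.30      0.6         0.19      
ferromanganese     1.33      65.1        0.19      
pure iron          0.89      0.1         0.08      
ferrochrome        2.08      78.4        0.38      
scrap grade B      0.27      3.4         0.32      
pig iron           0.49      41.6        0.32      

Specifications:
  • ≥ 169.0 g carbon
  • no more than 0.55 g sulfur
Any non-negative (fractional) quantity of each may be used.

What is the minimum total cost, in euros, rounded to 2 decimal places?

€3.35

Let x1 = kg of stainless scrap, x2 = kg of ferromanganese, x3 = kg of pure iron, x4 = kg of ferrochrome, x5 = kg of scrap grade B, x6 = kg of pig iron.
Minimise 1.3x1 + 1.33x2 + 0.89x3 + 2.08x4 + 0.27x5 + 0.49x6 s.t.:
  0.6x1 + 65.1x2 + 0.1x3 + 78.4x4 + 3.4x5 + 41.6x6 ≥ 169   (carbon)
  0.19x1 + 0.19x2 + 0.08x3 + 0.38x4 + 0.32x5 + 0.32x6 ≤ 0.55   (sulfur)
  x1, x2, x3, x4, x5, x6 ≥ 0.
At the optimum only ferromanganese, pig iron are positive (stainless scrap, pure iron, ferrochrome, scrap grade B = 0). The carbon and sulfur requirements are met with equality.
That vertex is x2 = 2.413, x6 = 0.2858.
Total cost: 1.33·2.413 + 0.49·0.2858 = 3.3493.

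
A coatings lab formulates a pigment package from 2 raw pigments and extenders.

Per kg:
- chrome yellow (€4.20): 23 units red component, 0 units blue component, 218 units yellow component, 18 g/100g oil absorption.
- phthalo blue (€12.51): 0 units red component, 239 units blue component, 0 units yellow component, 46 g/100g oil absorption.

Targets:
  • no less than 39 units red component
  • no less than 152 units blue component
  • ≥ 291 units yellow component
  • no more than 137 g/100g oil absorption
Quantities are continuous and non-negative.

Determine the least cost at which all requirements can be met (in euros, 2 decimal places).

€15.08

This is a linear program. Let x1 = kg of chrome yellow, x2 = kg of phthalo blue.
Minimise 4.2x1 + 12.51x2 with:
  23x1 ≥ 39   (red component)
  239x2 ≥ 152   (blue component)
  218x1 ≥ 291   (yellow component)
  18x1 + 46x2 ≤ 137   (oil absorption)
  x1, x2 ≥ 0.
Both inputs are positive at the optimum. The red component and blue component requirements are met with equality.
That vertex is x1 = 1.696, x2 = 0.636.
Total cost: 4.2·1.696 + 12.51·0.636 = 15.0796.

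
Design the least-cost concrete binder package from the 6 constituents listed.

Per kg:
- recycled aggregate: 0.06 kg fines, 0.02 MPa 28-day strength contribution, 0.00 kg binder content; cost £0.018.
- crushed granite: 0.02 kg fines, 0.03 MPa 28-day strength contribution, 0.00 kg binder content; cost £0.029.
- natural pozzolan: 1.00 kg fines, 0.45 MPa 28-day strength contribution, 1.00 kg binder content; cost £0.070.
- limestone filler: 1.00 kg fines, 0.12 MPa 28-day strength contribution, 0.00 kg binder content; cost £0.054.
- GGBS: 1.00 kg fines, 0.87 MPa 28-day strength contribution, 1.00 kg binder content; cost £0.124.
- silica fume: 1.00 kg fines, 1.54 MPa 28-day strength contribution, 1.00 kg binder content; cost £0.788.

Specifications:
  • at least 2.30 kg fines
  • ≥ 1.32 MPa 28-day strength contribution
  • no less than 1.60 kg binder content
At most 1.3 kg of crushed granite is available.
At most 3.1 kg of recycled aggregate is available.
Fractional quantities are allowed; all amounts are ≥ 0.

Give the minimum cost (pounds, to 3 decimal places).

£0.198

Set it up as a linear program. Let x1 = kg of recycled aggregate, x2 = kg of crushed granite, x3 = kg of natural pozzolan, x4 = kg of limestone filler, x5 = kg of GGBS, x6 = kg of silica fume.
min 0.018x1 + 0.029x2 + 0.07x3 + 0.054x4 + 0.124x5 + 0.788x6 with:
  0.06x1 + 0.02x2 + 1x3 + 1x4 + 1x5 + 1x6 ≥ 2.3   (fines)
  0.02x1 + 0.03x2 + 0.45x3 + 0.12x4 + 0.87x5 + 1.54x6 ≥ 1.32   (28-day strength contribution)
  1x3 + 1x5 + 1x6 ≥ 1.6   (binder content)
  x2 ≤ 1.3
  x1 ≤ 3.1
  x1, x2, x3, x4, x5, x6 ≥ 0.
The optimal basis is {natural pozzolan, GGBS}; recycled aggregate, crushed granite, limestone filler, silica fume drop out. There the fines and 28-day strength contribution constraints are tight.
So natural pozzolan = 1.621 kg, GGBS = 0.6786 kg.
Total cost: 0.07·1.621 + 0.124·0.6786 = 0.19762.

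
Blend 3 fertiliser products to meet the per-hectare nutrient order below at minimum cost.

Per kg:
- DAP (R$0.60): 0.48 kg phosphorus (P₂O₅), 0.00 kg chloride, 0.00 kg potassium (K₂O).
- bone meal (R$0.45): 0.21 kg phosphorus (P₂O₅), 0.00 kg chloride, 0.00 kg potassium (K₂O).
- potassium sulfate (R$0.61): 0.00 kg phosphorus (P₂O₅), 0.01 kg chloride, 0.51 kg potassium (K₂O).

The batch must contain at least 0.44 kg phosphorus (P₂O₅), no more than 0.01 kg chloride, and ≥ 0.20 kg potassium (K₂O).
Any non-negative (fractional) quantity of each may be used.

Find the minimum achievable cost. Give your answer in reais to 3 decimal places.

Let x1 = kg of DAP, x2 = kg of bone meal, x3 = kg of potassium sulfate.
min 0.6x1 + 0.45x2 + 0.61x3 s.t.:
  0.48x1 + 0.21x2 ≥ 0.44   (phosphorus (P₂O₅))
  0.01x3 ≤ 0.01   (chloride)
  0.51x3 ≥ 0.2   (potassium (K₂O))
  x1, x2, x3 ≥ 0.
The cheapest feasible vertex uses only DAP, potassium sulfate; bone meal is not used. Binding constraints: phosphorus (P₂O₅) and potassium (K₂O).
Optimal quantities: DAP = 0.9167 kg, potassium sulfate = 0.3922 kg.
Hence cost = 0.6·0.9167 + 0.61·0.3922 = R$0.78926.

R$0.789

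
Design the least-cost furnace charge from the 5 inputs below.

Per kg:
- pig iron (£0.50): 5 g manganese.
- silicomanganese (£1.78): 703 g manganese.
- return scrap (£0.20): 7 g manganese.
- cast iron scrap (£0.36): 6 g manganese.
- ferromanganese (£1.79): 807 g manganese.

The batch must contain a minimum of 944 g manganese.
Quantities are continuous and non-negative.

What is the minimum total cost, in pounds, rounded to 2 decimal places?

This is a linear program. Let x1 = kg of pig iron, x2 = kg of silicomanganese, x3 = kg of return scrap, x4 = kg of cast iron scrap, x5 = kg of ferromanganese.
Minimise 0.5x1 + 1.78x2 + 0.2x3 + 0.36x4 + 1.79x5 with:
  5x1 + 703x2 + 7x3 + 6x4 + 807x5 ≥ 944   (manganese)
  x1, x2, x3, x4, x5 ≥ 0.
The minimum-cost mix takes nothing from pig iron, silicomanganese, return scrap, cast iron scrap — only ferromanganese. Binding constraint: manganese.
Optimal quantities: ferromanganese = 1.17 kg.
Total cost: 1.79·1.17 = 2.0943.

£2.09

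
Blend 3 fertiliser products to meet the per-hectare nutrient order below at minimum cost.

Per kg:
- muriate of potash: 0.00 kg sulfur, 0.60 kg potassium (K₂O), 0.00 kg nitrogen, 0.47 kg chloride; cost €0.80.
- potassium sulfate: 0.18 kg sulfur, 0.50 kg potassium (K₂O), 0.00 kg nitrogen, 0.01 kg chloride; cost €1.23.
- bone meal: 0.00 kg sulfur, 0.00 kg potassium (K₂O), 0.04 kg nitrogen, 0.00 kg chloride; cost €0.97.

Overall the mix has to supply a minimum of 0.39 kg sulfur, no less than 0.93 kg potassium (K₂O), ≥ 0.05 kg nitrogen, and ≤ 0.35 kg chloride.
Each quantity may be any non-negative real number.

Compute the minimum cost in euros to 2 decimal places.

€3.88

Let x1 = kg of muriate of potash, x2 = kg of potassium sulfate, x3 = kg of bone meal.
Minimize 0.8x1 + 1.23x2 + 0.97x3 subject to:
  0.18x2 ≥ 0.39   (sulfur)
  0.6x1 + 0.5x2 ≥ 0.93   (potassium (K₂O))
  0.04x3 ≥ 0.05   (nitrogen)
  0.47x1 + 0.01x2 ≤ 0.35   (chloride)
  x1, x2, x3 ≥ 0.
The optimal basis is {potassium sulfate, bone meal}; muriate of potash drops out. There the sulfur and nitrogen constraints are tight.
Optimal quantities: potassium sulfate = 2.167 kg, bone meal = 1.25 kg.
Hence cost = 1.23·2.167 + 0.97·1.25 = €3.8779.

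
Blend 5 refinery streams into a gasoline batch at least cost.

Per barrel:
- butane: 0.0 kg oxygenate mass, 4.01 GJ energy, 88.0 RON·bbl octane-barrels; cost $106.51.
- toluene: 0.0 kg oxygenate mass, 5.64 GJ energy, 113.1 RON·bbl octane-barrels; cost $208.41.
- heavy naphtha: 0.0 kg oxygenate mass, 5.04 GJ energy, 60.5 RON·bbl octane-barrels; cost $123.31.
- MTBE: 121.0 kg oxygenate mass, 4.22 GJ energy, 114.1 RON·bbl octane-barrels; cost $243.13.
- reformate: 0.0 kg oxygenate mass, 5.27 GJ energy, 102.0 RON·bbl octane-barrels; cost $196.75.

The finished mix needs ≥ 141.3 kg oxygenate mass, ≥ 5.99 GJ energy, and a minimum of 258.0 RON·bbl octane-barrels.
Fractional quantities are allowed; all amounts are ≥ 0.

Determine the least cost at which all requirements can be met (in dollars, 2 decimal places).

$434.92

This is a linear program. Let x1 = barrels of butane, x2 = barrels of toluene, x3 = barrels of heavy naphtha, x4 = barrels of MTBE, x5 = barrels of reformate.
Minimise 106.51x1 + 208.41x2 + 123.31x3 + 243.13x4 + 196.75x5 s.t.:
  121x4 ≥ 141.3   (oxygenate mass)
  4.01x1 + 5.64x2 + 5.04x3 + 4.22x4 + 5.27x5 ≥ 5.99   (energy)
  88x1 + 113.1x2 + 60.5x3 + 114.1x4 + 102x5 ≥ 258   (octane-barrels)
  x1, x2, x3, x4, x5 ≥ 0.
The optimal basis is {butane, MTBE}; toluene, heavy naphtha, reformate drop out. The oxygenate mass and octane-barrels requirements are met with equality.
So butane = 1.4177 barrels, MTBE = 1.16777 barrels.
Objective = 106.51·1.4177 + 243.13·1.16777 = 434.9191.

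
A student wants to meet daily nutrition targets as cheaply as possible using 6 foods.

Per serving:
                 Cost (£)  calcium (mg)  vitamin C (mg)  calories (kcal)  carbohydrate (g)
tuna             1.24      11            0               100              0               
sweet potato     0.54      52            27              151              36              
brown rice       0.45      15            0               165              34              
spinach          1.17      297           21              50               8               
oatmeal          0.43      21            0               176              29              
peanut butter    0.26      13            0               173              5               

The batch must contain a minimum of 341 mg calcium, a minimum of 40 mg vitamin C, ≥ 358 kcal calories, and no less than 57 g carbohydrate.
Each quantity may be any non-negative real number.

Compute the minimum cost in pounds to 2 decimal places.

£1.92

Let x1 = servings of tuna, x2 = servings of sweet potato, x3 = servings of brown rice, x4 = servings of spinach, x5 = servings of oatmeal, x6 = servings of peanut butter.
Minimize 1.24x1 + 0.54x2 + 0.45x3 + 1.17x4 + 0.43x5 + 0.26x6 with:
  11x1 + 52x2 + 15x3 + 297x4 + 21x5 + 13x6 ≥ 341   (calcium)
  27x2 + 21x4 ≥ 40   (vitamin C)
  100x1 + 151x2 + 165x3 + 50x4 + 176x5 + 173x6 ≥ 358   (calories)
  36x2 + 34x3 + 8x4 + 29x5 + 5x6 ≥ 57   (carbohydrate)
  x1, x2, x3, x4, x5, x6 ≥ 0.
The optimal basis is {sweet potato, spinach, peanut butter}; tuna, brown rice, oatmeal drop out. Binding constraints: calcium, calories, carbohydrate.
Optimal quantities: sweet potato = 1.29 servings, spinach = 0.8923 servings, peanut butter = 0.6857 servings.
Hence cost = 0.54·1.29 + 1.17·0.8923 + 0.26·0.6857 = £1.9189.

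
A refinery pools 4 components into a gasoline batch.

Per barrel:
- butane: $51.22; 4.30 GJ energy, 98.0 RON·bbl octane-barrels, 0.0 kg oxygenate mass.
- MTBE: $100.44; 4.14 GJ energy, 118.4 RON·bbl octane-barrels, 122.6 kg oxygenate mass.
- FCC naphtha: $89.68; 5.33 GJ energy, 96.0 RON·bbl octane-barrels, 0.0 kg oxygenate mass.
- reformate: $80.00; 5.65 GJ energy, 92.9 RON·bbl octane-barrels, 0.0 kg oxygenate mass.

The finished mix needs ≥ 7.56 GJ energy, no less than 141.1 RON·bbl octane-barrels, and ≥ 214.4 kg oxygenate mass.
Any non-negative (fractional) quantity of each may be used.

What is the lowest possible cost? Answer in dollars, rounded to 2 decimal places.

Let x1 = barrels of butane, x2 = barrels of MTBE, x3 = barrels of FCC naphtha, x4 = barrels of reformate.
Minimise 51.22x1 + 100.44x2 + 89.68x3 + 80x4 with:
  4.3x1 + 4.14x2 + 5.33x3 + 5.65x4 ≥ 7.56   (energy)
  98x1 + 118.4x2 + 96x3 + 92.9x4 ≥ 141.1   (octane-barrels)
  122.6x2 ≥ 214.4   (oxygenate mass)
  x1, x2, x3, x4 ≥ 0.
The optimal basis is {butane, MTBE}; FCC naphtha, reformate drop out. Binding constraints: energy and oxygenate mass.
That vertex is x1 = 0.074434, x2 = 1.7488.
Cost = 51.22·0.074434 + 100.44·1.7488 = 179.4620.

$179.46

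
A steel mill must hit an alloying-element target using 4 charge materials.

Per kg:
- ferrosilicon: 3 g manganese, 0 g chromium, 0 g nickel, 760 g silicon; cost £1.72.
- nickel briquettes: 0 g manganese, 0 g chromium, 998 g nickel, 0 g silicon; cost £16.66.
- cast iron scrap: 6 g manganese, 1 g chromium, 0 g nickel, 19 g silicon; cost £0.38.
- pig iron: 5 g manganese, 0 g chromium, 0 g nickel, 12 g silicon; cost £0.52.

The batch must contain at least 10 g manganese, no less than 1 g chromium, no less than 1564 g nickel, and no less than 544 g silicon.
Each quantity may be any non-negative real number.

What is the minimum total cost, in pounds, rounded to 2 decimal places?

£27.79

This is a linear program. Let x1 = kg of ferrosilicon, x2 = kg of nickel briquettes, x3 = kg of cast iron scrap, x4 = kg of pig iron.
Minimize 1.72x1 + 16.66x2 + 0.38x3 + 0.52x4 with:
  3x1 + 6x3 + 5x4 ≥ 10   (manganese)
  1x3 ≥ 1   (chromium)
  998x2 ≥ 1564   (nickel)
  760x1 + 19x3 + 12x4 ≥ 544   (silicon)
  x1, x2, x3, x4 ≥ 0.
At the optimum only ferrosilicon, nickel briquettes, cast iron scrap are positive (pig iron = 0). The manganese, nickel, silicon requirements are met with equality.
Solving gives x1 = 0.68266, x2 = 1.5671, x3 = 1.3253.
Hence cost = 1.72·0.68266 + 16.66·1.5671 + 0.38·1.3253 = £27.7857.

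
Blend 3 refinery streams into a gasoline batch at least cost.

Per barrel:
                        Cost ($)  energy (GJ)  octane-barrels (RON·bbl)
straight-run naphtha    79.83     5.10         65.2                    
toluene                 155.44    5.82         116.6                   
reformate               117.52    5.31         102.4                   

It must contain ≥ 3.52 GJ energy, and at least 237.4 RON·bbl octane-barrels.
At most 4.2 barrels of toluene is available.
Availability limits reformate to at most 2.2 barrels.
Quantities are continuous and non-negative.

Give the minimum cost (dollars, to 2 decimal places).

$273.38

Let x1 = barrels of straight-run naphtha, x2 = barrels of toluene, x3 = barrels of reformate.
min 79.83x1 + 155.44x2 + 117.52x3 subject to:
  5.1x1 + 5.82x2 + 5.31x3 ≥ 3.52   (energy)
  65.2x1 + 116.6x2 + 102.4x3 ≥ 237.4   (octane-barrels)
  x2 ≤ 4.2
  x3 ≤ 2.2
  x1, x2, x3 ≥ 0.
At the optimum only straight-run naphtha, reformate are positive (toluene = 0). Binding constraints: octane-barrels and the reformate cap.
That vertex is x1 = 0.1859, x3 = 2.2.
Objective = 79.83·0.1859 + 117.52·2.2 = 273.3844.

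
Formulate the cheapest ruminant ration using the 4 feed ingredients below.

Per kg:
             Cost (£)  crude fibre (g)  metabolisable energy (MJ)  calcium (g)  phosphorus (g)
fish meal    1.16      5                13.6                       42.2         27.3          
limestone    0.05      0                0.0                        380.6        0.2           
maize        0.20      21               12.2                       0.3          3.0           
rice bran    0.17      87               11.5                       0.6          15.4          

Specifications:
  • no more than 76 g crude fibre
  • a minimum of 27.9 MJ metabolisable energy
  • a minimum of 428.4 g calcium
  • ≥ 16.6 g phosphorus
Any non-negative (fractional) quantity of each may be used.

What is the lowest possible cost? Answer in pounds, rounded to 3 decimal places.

£0.651

Let x1 = kg of fish meal, x2 = kg of limestone, x3 = kg of maize, x4 = kg of rice bran.
Minimise 1.16x1 + 0.05x2 + 0.2x3 + 0.17x4 subject to:
  5x1 + 21x3 + 87x4 ≤ 76   (crude fibre)
  13.6x1 + 12.2x3 + 11.5x4 ≥ 27.9   (metabolisable energy)
  42.2x1 + 380.6x2 + 0.3x3 + 0.6x4 ≥ 428.4   (calcium)
  27.3x1 + 0.2x2 + 3x3 + 15.4x4 ≥ 16.6   (phosphorus)
  x1, x2, x3, x4 ≥ 0.
The optimal mix uses every input. The crude fibre, metabolisable energy, calcium, phosphorus requirements are met with equality.
That vertex is x1 = 0.1564, x2 = 1.106, x3 = 1.68, x4 = 0.4591.
Objective = 1.16·0.1564 + 0.05·1.106 + 0.2·1.68 + 0.17·0.4591 = 0.65077.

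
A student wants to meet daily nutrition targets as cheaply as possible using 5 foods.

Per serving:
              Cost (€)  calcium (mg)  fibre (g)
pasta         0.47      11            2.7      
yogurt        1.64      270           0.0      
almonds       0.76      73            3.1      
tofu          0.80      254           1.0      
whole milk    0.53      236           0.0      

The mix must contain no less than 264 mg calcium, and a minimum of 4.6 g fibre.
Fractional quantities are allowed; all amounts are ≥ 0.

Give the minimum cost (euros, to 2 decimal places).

€1.35

Let x1 = servings of pasta, x2 = servings of yogurt, x3 = servings of almonds, x4 = servings of tofu, x5 = servings of whole milk.
min 0.47x1 + 1.64x2 + 0.76x3 + 0.8x4 + 0.53x5 subject to:
  11x1 + 270x2 + 73x3 + 254x4 + 236x5 ≥ 264   (calcium)
  2.7x1 + 3.1x3 + 1x4 ≥ 4.6   (fibre)
  x1, x2, x3, x4, x5 ≥ 0.
The minimum-cost mix takes nothing from yogurt, almonds, tofu — only pasta, whole milk. There the calcium and fibre constraints are tight.
Solving gives x1 = 1.704, x5 = 1.039.
Objective = 0.47·1.704 + 0.53·1.039 = 1.3516.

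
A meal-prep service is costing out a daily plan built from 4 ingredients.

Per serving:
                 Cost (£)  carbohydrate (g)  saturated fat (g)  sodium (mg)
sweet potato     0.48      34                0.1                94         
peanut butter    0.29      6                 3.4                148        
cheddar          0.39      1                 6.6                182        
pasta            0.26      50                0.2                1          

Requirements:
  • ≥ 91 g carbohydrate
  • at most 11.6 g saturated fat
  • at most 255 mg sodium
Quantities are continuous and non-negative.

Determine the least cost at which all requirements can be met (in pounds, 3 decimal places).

£0.473

Let x1 = servings of sweet potato, x2 = servings of peanut butter, x3 = servings of cheddar, x4 = servings of pasta.
Minimize 0.48x1 + 0.29x2 + 0.39x3 + 0.26x4 with:
  34x1 + 6x2 + 1x3 + 50x4 ≥ 91   (carbohydrate)
  0.1x1 + 3.4x2 + 6.6x3 + 0.2x4 ≤ 11.6   (saturated fat)
  94x1 + 148x2 + 182x3 + 1x4 ≤ 255   (sodium)
  x1, x2, x3, x4 ≥ 0.
The cheapest feasible vertex uses only pasta; sweet potato, peanut butter, cheddar are not used. The carbohydrate requirement is met with equality.
Solving gives x4 = 1.82.
Cost = 0.26·1.82 = 0.47320.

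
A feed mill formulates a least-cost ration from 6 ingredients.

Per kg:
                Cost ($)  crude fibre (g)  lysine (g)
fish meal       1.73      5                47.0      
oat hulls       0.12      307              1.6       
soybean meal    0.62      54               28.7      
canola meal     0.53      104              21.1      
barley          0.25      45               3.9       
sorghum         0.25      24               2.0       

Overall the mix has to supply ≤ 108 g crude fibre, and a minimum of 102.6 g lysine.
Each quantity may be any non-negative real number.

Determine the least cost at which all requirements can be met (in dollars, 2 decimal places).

This is a linear program. Let x1 = kg of fish meal, x2 = kg of oat hulls, x3 = kg of soybean meal, x4 = kg of canola meal, x5 = kg of barley, x6 = kg of sorghum.
Minimize 1.73x1 + 0.12x2 + 0.62x3 + 0.53x4 + 0.25x5 + 0.25x6 subject to:
  5x1 + 307x2 + 54x3 + 104x4 + 45x5 + 24x6 ≤ 108   (crude fibre)
  47x1 + 1.6x2 + 28.7x3 + 21.1x4 + 3.9x5 + 2x6 ≥ 102.6   (lysine)
  x1, x2, x3, x4, x5, x6 ≥ 0.
The optimal basis is {fish meal, soybean meal}; oat hulls, canola meal, barley, sorghum drop out. There the crude fibre and lysine constraints are tight.
Optimal quantities: fish meal = 1.019 kg, soybean meal = 1.906 kg.
Hence cost = 1.73·1.019 + 0.62·1.906 = $2.9446.

$2.94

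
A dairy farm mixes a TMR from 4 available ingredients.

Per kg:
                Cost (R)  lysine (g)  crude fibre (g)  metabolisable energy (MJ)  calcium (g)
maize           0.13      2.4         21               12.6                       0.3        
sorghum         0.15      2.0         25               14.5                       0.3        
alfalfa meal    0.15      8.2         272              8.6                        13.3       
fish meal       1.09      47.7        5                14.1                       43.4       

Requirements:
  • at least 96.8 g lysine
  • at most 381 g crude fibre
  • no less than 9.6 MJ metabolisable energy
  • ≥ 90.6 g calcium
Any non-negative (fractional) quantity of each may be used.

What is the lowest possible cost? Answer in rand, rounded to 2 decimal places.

R2.16

Set it up as a linear program. Let x1 = kg of maize, x2 = kg of sorghum, x3 = kg of alfalfa meal, x4 = kg of fish meal.
min 0.13x1 + 0.15x2 + 0.15x3 + 1.09x4 subject to:
  2.4x1 + 2x2 + 8.2x3 + 47.7x4 ≥ 96.8   (lysine)
  21x1 + 25x2 + 272x3 + 5x4 ≤ 381   (crude fibre)
  12.6x1 + 14.5x2 + 8.6x3 + 14.1x4 ≥ 9.6   (metabolisable energy)
  0.3x1 + 0.3x2 + 13.3x3 + 43.4x4 ≥ 90.6   (calcium)
  x1, x2, x3, x4 ≥ 0.
The cheapest feasible vertex uses only alfalfa meal, fish meal; maize, sorghum are not used. Binding constraints: lysine and crude fibre.
So alfalfa meal = 1.368 kg, fish meal = 1.794 kg.
Total cost: 0.15·1.368 + 1.09·1.794 = 2.1607.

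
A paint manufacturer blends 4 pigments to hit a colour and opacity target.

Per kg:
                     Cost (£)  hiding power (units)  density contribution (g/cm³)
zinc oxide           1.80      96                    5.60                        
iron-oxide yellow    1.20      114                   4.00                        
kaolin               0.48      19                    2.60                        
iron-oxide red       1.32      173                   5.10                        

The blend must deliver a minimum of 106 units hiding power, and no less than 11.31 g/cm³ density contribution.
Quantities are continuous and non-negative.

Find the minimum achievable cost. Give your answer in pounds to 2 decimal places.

Set it up as a linear program. Let x1 = kg of zinc oxide, x2 = kg of iron-oxide yellow, x3 = kg of kaolin, x4 = kg of iron-oxide red.
Minimize 1.8x1 + 1.2x2 + 0.48x3 + 1.32x4 s.t.:
  96x1 + 114x2 + 19x3 + 173x4 ≥ 106   (hiding power)
  5.6x1 + 4x2 + 2.6x3 + 5.1x4 ≥ 11.31   (density contribution)
  x1, x2, x3, x4 ≥ 0.
The cheapest feasible vertex uses only kaolin, iron-oxide red; zinc oxide, iron-oxide yellow are not used. The hiding power and density contribution requirements are met with equality.
That vertex is x3 = 4.013, x4 = 0.172.
Objective = 0.48·4.013 + 1.32·0.172 = 2.1533.

£2.15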